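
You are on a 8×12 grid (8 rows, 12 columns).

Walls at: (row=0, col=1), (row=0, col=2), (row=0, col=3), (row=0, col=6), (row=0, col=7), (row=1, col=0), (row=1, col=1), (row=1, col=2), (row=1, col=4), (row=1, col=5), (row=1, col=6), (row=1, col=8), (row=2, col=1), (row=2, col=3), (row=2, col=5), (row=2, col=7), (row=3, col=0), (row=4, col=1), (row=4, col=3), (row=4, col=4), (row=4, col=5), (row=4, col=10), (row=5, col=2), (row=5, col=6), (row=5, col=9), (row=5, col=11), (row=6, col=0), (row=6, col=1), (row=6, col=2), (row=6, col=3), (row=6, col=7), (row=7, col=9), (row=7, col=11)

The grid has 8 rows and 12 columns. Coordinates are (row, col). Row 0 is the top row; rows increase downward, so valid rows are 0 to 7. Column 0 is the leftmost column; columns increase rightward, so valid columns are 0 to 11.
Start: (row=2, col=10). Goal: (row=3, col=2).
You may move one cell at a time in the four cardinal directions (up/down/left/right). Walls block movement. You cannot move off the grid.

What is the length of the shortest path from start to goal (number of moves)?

BFS from (row=2, col=10) until reaching (row=3, col=2):
  Distance 0: (row=2, col=10)
  Distance 1: (row=1, col=10), (row=2, col=9), (row=2, col=11), (row=3, col=10)
  Distance 2: (row=0, col=10), (row=1, col=9), (row=1, col=11), (row=2, col=8), (row=3, col=9), (row=3, col=11)
  Distance 3: (row=0, col=9), (row=0, col=11), (row=3, col=8), (row=4, col=9), (row=4, col=11)
  Distance 4: (row=0, col=8), (row=3, col=7), (row=4, col=8)
  Distance 5: (row=3, col=6), (row=4, col=7), (row=5, col=8)
  Distance 6: (row=2, col=6), (row=3, col=5), (row=4, col=6), (row=5, col=7), (row=6, col=8)
  Distance 7: (row=3, col=4), (row=6, col=9), (row=7, col=8)
  Distance 8: (row=2, col=4), (row=3, col=3), (row=6, col=10), (row=7, col=7)
  Distance 9: (row=3, col=2), (row=5, col=10), (row=6, col=11), (row=7, col=6), (row=7, col=10)  <- goal reached here
One shortest path (9 moves): (row=2, col=10) -> (row=2, col=9) -> (row=2, col=8) -> (row=3, col=8) -> (row=3, col=7) -> (row=3, col=6) -> (row=3, col=5) -> (row=3, col=4) -> (row=3, col=3) -> (row=3, col=2)

Answer: Shortest path length: 9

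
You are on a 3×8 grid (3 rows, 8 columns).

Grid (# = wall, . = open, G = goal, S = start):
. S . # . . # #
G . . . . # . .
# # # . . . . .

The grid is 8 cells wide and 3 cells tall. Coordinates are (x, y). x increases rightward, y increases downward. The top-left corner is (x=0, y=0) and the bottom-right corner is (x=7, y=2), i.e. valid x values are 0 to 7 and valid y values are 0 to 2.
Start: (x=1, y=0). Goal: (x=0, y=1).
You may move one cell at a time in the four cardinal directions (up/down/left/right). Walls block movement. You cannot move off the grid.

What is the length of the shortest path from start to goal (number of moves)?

BFS from (x=1, y=0) until reaching (x=0, y=1):
  Distance 0: (x=1, y=0)
  Distance 1: (x=0, y=0), (x=2, y=0), (x=1, y=1)
  Distance 2: (x=0, y=1), (x=2, y=1)  <- goal reached here
One shortest path (2 moves): (x=1, y=0) -> (x=0, y=0) -> (x=0, y=1)

Answer: Shortest path length: 2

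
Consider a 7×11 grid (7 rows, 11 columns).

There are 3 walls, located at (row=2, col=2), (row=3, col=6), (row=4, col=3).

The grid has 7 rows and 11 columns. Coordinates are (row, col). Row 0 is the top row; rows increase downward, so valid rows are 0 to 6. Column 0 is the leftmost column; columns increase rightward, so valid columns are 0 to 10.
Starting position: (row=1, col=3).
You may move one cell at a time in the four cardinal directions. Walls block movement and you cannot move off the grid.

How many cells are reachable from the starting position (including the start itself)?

BFS flood-fill from (row=1, col=3):
  Distance 0: (row=1, col=3)
  Distance 1: (row=0, col=3), (row=1, col=2), (row=1, col=4), (row=2, col=3)
  Distance 2: (row=0, col=2), (row=0, col=4), (row=1, col=1), (row=1, col=5), (row=2, col=4), (row=3, col=3)
  Distance 3: (row=0, col=1), (row=0, col=5), (row=1, col=0), (row=1, col=6), (row=2, col=1), (row=2, col=5), (row=3, col=2), (row=3, col=4)
  Distance 4: (row=0, col=0), (row=0, col=6), (row=1, col=7), (row=2, col=0), (row=2, col=6), (row=3, col=1), (row=3, col=5), (row=4, col=2), (row=4, col=4)
  Distance 5: (row=0, col=7), (row=1, col=8), (row=2, col=7), (row=3, col=0), (row=4, col=1), (row=4, col=5), (row=5, col=2), (row=5, col=4)
  Distance 6: (row=0, col=8), (row=1, col=9), (row=2, col=8), (row=3, col=7), (row=4, col=0), (row=4, col=6), (row=5, col=1), (row=5, col=3), (row=5, col=5), (row=6, col=2), (row=6, col=4)
  Distance 7: (row=0, col=9), (row=1, col=10), (row=2, col=9), (row=3, col=8), (row=4, col=7), (row=5, col=0), (row=5, col=6), (row=6, col=1), (row=6, col=3), (row=6, col=5)
  Distance 8: (row=0, col=10), (row=2, col=10), (row=3, col=9), (row=4, col=8), (row=5, col=7), (row=6, col=0), (row=6, col=6)
  Distance 9: (row=3, col=10), (row=4, col=9), (row=5, col=8), (row=6, col=7)
  Distance 10: (row=4, col=10), (row=5, col=9), (row=6, col=8)
  Distance 11: (row=5, col=10), (row=6, col=9)
  Distance 12: (row=6, col=10)
Total reachable: 74 (grid has 74 open cells total)

Answer: Reachable cells: 74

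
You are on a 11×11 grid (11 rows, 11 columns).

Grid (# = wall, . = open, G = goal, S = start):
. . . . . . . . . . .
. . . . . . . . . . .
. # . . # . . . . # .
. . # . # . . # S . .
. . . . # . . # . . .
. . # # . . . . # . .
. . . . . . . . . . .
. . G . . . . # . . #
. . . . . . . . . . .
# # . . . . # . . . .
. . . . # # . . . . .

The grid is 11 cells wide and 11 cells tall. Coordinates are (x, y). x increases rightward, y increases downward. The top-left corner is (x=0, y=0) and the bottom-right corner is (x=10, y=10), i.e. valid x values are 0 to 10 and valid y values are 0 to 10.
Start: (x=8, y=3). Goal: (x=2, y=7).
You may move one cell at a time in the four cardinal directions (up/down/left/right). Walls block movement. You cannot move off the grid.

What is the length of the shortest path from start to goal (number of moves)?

Answer: Shortest path length: 12

Derivation:
BFS from (x=8, y=3) until reaching (x=2, y=7):
  Distance 0: (x=8, y=3)
  Distance 1: (x=8, y=2), (x=9, y=3), (x=8, y=4)
  Distance 2: (x=8, y=1), (x=7, y=2), (x=10, y=3), (x=9, y=4)
  Distance 3: (x=8, y=0), (x=7, y=1), (x=9, y=1), (x=6, y=2), (x=10, y=2), (x=10, y=4), (x=9, y=5)
  Distance 4: (x=7, y=0), (x=9, y=0), (x=6, y=1), (x=10, y=1), (x=5, y=2), (x=6, y=3), (x=10, y=5), (x=9, y=6)
  Distance 5: (x=6, y=0), (x=10, y=0), (x=5, y=1), (x=5, y=3), (x=6, y=4), (x=8, y=6), (x=10, y=6), (x=9, y=7)
  Distance 6: (x=5, y=0), (x=4, y=1), (x=5, y=4), (x=6, y=5), (x=7, y=6), (x=8, y=7), (x=9, y=8)
  Distance 7: (x=4, y=0), (x=3, y=1), (x=5, y=5), (x=7, y=5), (x=6, y=6), (x=8, y=8), (x=10, y=8), (x=9, y=9)
  Distance 8: (x=3, y=0), (x=2, y=1), (x=3, y=2), (x=4, y=5), (x=5, y=6), (x=6, y=7), (x=7, y=8), (x=8, y=9), (x=10, y=9), (x=9, y=10)
  Distance 9: (x=2, y=0), (x=1, y=1), (x=2, y=2), (x=3, y=3), (x=4, y=6), (x=5, y=7), (x=6, y=8), (x=7, y=9), (x=8, y=10), (x=10, y=10)
  Distance 10: (x=1, y=0), (x=0, y=1), (x=3, y=4), (x=3, y=6), (x=4, y=7), (x=5, y=8), (x=7, y=10)
  Distance 11: (x=0, y=0), (x=0, y=2), (x=2, y=4), (x=2, y=6), (x=3, y=7), (x=4, y=8), (x=5, y=9), (x=6, y=10)
  Distance 12: (x=0, y=3), (x=1, y=4), (x=1, y=6), (x=2, y=7), (x=3, y=8), (x=4, y=9)  <- goal reached here
One shortest path (12 moves): (x=8, y=3) -> (x=8, y=2) -> (x=7, y=2) -> (x=6, y=2) -> (x=5, y=2) -> (x=5, y=3) -> (x=5, y=4) -> (x=5, y=5) -> (x=4, y=5) -> (x=4, y=6) -> (x=3, y=6) -> (x=2, y=6) -> (x=2, y=7)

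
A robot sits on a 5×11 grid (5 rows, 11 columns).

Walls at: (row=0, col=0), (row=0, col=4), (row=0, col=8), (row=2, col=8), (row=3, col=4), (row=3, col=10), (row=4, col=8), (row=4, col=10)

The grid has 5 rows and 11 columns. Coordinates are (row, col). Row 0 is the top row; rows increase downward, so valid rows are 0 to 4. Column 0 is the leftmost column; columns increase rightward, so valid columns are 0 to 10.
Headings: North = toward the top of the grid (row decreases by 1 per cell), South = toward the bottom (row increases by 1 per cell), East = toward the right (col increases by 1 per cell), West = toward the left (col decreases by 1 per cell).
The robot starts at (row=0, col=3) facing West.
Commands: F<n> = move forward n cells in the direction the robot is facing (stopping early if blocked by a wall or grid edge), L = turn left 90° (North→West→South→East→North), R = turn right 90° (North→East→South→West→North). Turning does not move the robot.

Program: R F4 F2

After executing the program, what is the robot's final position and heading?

Start: (row=0, col=3), facing West
  R: turn right, now facing North
  F4: move forward 0/4 (blocked), now at (row=0, col=3)
  F2: move forward 0/2 (blocked), now at (row=0, col=3)
Final: (row=0, col=3), facing North

Answer: Final position: (row=0, col=3), facing North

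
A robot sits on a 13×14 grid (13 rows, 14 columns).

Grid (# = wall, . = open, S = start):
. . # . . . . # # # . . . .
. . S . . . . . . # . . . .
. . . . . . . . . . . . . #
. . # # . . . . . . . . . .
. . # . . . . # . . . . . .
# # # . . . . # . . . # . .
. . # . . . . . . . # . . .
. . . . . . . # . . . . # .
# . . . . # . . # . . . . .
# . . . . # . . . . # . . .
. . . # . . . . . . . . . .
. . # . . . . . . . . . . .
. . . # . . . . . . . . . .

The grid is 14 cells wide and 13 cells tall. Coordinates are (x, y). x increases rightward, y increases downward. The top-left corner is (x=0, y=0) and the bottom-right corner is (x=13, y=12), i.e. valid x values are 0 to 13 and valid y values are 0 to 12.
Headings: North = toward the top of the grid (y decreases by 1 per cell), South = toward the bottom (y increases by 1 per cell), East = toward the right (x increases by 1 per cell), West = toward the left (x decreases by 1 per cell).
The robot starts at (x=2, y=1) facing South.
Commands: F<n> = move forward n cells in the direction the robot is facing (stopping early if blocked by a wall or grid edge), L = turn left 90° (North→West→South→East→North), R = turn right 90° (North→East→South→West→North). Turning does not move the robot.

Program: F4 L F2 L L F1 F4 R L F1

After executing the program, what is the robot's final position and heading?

Answer: Final position: (x=0, y=2), facing West

Derivation:
Start: (x=2, y=1), facing South
  F4: move forward 1/4 (blocked), now at (x=2, y=2)
  L: turn left, now facing East
  F2: move forward 2, now at (x=4, y=2)
  L: turn left, now facing North
  L: turn left, now facing West
  F1: move forward 1, now at (x=3, y=2)
  F4: move forward 3/4 (blocked), now at (x=0, y=2)
  R: turn right, now facing North
  L: turn left, now facing West
  F1: move forward 0/1 (blocked), now at (x=0, y=2)
Final: (x=0, y=2), facing West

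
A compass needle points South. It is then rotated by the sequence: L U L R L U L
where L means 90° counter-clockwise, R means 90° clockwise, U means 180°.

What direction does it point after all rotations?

Answer: Final heading: West

Derivation:
Start: South
  L (left (90° counter-clockwise)) -> East
  U (U-turn (180°)) -> West
  L (left (90° counter-clockwise)) -> South
  R (right (90° clockwise)) -> West
  L (left (90° counter-clockwise)) -> South
  U (U-turn (180°)) -> North
  L (left (90° counter-clockwise)) -> West
Final: West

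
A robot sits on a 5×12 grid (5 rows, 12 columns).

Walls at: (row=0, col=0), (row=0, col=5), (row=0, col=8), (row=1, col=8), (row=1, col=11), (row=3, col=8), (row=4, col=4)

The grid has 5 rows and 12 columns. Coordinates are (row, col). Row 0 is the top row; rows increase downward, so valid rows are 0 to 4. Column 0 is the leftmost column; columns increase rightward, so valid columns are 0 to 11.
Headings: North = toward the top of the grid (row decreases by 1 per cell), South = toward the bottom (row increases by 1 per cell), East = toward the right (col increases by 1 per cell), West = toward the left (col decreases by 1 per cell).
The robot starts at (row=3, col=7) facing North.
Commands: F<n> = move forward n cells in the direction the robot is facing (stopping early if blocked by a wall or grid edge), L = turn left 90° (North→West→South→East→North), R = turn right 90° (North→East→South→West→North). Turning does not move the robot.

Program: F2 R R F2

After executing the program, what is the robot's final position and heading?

Start: (row=3, col=7), facing North
  F2: move forward 2, now at (row=1, col=7)
  R: turn right, now facing East
  R: turn right, now facing South
  F2: move forward 2, now at (row=3, col=7)
Final: (row=3, col=7), facing South

Answer: Final position: (row=3, col=7), facing South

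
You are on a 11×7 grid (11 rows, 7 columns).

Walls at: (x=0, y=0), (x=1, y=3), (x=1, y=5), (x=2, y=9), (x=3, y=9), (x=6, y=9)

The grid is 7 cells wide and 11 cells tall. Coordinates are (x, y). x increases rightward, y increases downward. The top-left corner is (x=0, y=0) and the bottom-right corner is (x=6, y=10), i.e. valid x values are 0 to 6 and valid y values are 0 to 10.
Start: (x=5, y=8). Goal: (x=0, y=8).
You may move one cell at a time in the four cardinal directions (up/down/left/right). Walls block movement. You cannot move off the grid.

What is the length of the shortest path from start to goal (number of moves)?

Answer: Shortest path length: 5

Derivation:
BFS from (x=5, y=8) until reaching (x=0, y=8):
  Distance 0: (x=5, y=8)
  Distance 1: (x=5, y=7), (x=4, y=8), (x=6, y=8), (x=5, y=9)
  Distance 2: (x=5, y=6), (x=4, y=7), (x=6, y=7), (x=3, y=8), (x=4, y=9), (x=5, y=10)
  Distance 3: (x=5, y=5), (x=4, y=6), (x=6, y=6), (x=3, y=7), (x=2, y=8), (x=4, y=10), (x=6, y=10)
  Distance 4: (x=5, y=4), (x=4, y=5), (x=6, y=5), (x=3, y=6), (x=2, y=7), (x=1, y=8), (x=3, y=10)
  Distance 5: (x=5, y=3), (x=4, y=4), (x=6, y=4), (x=3, y=5), (x=2, y=6), (x=1, y=7), (x=0, y=8), (x=1, y=9), (x=2, y=10)  <- goal reached here
One shortest path (5 moves): (x=5, y=8) -> (x=4, y=8) -> (x=3, y=8) -> (x=2, y=8) -> (x=1, y=8) -> (x=0, y=8)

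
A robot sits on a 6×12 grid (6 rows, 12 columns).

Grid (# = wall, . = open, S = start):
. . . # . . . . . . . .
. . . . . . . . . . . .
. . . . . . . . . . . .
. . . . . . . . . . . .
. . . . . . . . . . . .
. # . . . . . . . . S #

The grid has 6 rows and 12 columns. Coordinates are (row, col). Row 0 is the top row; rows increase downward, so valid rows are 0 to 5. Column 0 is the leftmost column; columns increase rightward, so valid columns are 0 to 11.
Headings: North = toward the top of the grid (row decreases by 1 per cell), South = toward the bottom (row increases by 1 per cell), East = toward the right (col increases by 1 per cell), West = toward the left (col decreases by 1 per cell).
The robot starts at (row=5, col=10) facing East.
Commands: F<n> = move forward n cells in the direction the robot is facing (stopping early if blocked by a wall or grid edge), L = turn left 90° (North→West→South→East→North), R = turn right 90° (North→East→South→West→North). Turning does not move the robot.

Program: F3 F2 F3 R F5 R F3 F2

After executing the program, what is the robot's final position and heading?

Answer: Final position: (row=5, col=5), facing West

Derivation:
Start: (row=5, col=10), facing East
  F3: move forward 0/3 (blocked), now at (row=5, col=10)
  F2: move forward 0/2 (blocked), now at (row=5, col=10)
  F3: move forward 0/3 (blocked), now at (row=5, col=10)
  R: turn right, now facing South
  F5: move forward 0/5 (blocked), now at (row=5, col=10)
  R: turn right, now facing West
  F3: move forward 3, now at (row=5, col=7)
  F2: move forward 2, now at (row=5, col=5)
Final: (row=5, col=5), facing West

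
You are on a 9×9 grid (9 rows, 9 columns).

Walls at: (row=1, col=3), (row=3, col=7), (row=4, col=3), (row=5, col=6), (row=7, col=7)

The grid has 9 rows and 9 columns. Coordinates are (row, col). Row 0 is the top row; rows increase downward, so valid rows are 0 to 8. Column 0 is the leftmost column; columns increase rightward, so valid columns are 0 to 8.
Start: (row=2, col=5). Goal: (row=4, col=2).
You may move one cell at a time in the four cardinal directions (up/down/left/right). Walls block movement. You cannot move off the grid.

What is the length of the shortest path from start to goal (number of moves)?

Answer: Shortest path length: 5

Derivation:
BFS from (row=2, col=5) until reaching (row=4, col=2):
  Distance 0: (row=2, col=5)
  Distance 1: (row=1, col=5), (row=2, col=4), (row=2, col=6), (row=3, col=5)
  Distance 2: (row=0, col=5), (row=1, col=4), (row=1, col=6), (row=2, col=3), (row=2, col=7), (row=3, col=4), (row=3, col=6), (row=4, col=5)
  Distance 3: (row=0, col=4), (row=0, col=6), (row=1, col=7), (row=2, col=2), (row=2, col=8), (row=3, col=3), (row=4, col=4), (row=4, col=6), (row=5, col=5)
  Distance 4: (row=0, col=3), (row=0, col=7), (row=1, col=2), (row=1, col=8), (row=2, col=1), (row=3, col=2), (row=3, col=8), (row=4, col=7), (row=5, col=4), (row=6, col=5)
  Distance 5: (row=0, col=2), (row=0, col=8), (row=1, col=1), (row=2, col=0), (row=3, col=1), (row=4, col=2), (row=4, col=8), (row=5, col=3), (row=5, col=7), (row=6, col=4), (row=6, col=6), (row=7, col=5)  <- goal reached here
One shortest path (5 moves): (row=2, col=5) -> (row=2, col=4) -> (row=2, col=3) -> (row=2, col=2) -> (row=3, col=2) -> (row=4, col=2)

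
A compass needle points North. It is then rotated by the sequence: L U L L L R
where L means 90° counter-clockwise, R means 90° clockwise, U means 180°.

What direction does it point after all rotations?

Answer: Final heading: West

Derivation:
Start: North
  L (left (90° counter-clockwise)) -> West
  U (U-turn (180°)) -> East
  L (left (90° counter-clockwise)) -> North
  L (left (90° counter-clockwise)) -> West
  L (left (90° counter-clockwise)) -> South
  R (right (90° clockwise)) -> West
Final: West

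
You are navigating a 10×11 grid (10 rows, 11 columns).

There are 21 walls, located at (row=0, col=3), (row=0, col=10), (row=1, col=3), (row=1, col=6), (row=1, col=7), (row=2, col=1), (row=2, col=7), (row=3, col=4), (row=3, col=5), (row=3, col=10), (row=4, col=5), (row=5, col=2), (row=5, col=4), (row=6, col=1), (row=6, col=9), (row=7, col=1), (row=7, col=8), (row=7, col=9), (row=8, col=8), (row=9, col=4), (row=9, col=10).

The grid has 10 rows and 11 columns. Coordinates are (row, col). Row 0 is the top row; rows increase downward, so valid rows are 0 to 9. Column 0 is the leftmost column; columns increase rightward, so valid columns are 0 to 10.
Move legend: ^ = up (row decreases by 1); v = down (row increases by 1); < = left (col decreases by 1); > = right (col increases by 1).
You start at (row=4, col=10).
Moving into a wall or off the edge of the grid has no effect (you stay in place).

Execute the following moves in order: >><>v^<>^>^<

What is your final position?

Start: (row=4, col=10)
  > (right): blocked, stay at (row=4, col=10)
  > (right): blocked, stay at (row=4, col=10)
  < (left): (row=4, col=10) -> (row=4, col=9)
  > (right): (row=4, col=9) -> (row=4, col=10)
  v (down): (row=4, col=10) -> (row=5, col=10)
  ^ (up): (row=5, col=10) -> (row=4, col=10)
  < (left): (row=4, col=10) -> (row=4, col=9)
  > (right): (row=4, col=9) -> (row=4, col=10)
  ^ (up): blocked, stay at (row=4, col=10)
  > (right): blocked, stay at (row=4, col=10)
  ^ (up): blocked, stay at (row=4, col=10)
  < (left): (row=4, col=10) -> (row=4, col=9)
Final: (row=4, col=9)

Answer: Final position: (row=4, col=9)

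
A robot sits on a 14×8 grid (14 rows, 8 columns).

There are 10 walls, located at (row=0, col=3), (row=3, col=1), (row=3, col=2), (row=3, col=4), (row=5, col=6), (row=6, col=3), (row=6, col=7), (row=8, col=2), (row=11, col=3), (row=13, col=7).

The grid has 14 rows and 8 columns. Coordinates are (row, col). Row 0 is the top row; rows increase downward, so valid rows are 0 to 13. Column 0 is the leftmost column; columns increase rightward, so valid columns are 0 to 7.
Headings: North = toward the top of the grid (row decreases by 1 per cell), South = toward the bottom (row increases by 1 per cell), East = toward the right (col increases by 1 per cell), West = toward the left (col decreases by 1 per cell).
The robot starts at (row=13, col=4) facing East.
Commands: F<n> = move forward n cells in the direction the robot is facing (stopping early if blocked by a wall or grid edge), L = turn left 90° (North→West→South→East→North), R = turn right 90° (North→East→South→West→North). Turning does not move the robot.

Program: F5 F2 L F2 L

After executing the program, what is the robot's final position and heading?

Start: (row=13, col=4), facing East
  F5: move forward 2/5 (blocked), now at (row=13, col=6)
  F2: move forward 0/2 (blocked), now at (row=13, col=6)
  L: turn left, now facing North
  F2: move forward 2, now at (row=11, col=6)
  L: turn left, now facing West
Final: (row=11, col=6), facing West

Answer: Final position: (row=11, col=6), facing West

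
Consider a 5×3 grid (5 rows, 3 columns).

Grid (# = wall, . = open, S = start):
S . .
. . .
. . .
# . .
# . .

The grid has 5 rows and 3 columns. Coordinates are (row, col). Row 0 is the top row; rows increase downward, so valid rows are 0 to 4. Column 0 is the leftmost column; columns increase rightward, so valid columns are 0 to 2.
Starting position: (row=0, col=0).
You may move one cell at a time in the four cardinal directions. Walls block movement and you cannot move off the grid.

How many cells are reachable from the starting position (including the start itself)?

BFS flood-fill from (row=0, col=0):
  Distance 0: (row=0, col=0)
  Distance 1: (row=0, col=1), (row=1, col=0)
  Distance 2: (row=0, col=2), (row=1, col=1), (row=2, col=0)
  Distance 3: (row=1, col=2), (row=2, col=1)
  Distance 4: (row=2, col=2), (row=3, col=1)
  Distance 5: (row=3, col=2), (row=4, col=1)
  Distance 6: (row=4, col=2)
Total reachable: 13 (grid has 13 open cells total)

Answer: Reachable cells: 13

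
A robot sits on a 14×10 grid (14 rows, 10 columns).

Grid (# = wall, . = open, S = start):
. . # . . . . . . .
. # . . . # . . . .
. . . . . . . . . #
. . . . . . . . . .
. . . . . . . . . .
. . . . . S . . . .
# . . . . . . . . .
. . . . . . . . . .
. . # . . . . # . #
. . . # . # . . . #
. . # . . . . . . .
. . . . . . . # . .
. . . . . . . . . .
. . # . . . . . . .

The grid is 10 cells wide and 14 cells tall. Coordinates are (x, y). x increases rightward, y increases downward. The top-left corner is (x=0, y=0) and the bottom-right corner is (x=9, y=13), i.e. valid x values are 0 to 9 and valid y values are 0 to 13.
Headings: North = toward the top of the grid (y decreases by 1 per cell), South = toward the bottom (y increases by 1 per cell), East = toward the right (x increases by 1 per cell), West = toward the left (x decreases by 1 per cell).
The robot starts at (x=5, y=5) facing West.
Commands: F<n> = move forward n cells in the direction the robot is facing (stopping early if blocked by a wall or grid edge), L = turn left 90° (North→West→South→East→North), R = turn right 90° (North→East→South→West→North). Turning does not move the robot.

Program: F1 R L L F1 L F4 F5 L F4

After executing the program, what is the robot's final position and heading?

Answer: Final position: (x=9, y=3), facing North

Derivation:
Start: (x=5, y=5), facing West
  F1: move forward 1, now at (x=4, y=5)
  R: turn right, now facing North
  L: turn left, now facing West
  L: turn left, now facing South
  F1: move forward 1, now at (x=4, y=6)
  L: turn left, now facing East
  F4: move forward 4, now at (x=8, y=6)
  F5: move forward 1/5 (blocked), now at (x=9, y=6)
  L: turn left, now facing North
  F4: move forward 3/4 (blocked), now at (x=9, y=3)
Final: (x=9, y=3), facing North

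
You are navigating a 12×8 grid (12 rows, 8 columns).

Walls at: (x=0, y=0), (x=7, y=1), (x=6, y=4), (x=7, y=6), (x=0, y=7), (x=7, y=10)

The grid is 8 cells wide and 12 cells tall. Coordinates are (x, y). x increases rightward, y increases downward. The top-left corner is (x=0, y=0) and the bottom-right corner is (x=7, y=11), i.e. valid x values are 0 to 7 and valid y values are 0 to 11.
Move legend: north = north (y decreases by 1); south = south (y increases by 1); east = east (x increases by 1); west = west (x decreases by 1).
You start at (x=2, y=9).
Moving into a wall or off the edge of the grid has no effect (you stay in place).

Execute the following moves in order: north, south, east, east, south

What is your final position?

Answer: Final position: (x=4, y=10)

Derivation:
Start: (x=2, y=9)
  north (north): (x=2, y=9) -> (x=2, y=8)
  south (south): (x=2, y=8) -> (x=2, y=9)
  east (east): (x=2, y=9) -> (x=3, y=9)
  east (east): (x=3, y=9) -> (x=4, y=9)
  south (south): (x=4, y=9) -> (x=4, y=10)
Final: (x=4, y=10)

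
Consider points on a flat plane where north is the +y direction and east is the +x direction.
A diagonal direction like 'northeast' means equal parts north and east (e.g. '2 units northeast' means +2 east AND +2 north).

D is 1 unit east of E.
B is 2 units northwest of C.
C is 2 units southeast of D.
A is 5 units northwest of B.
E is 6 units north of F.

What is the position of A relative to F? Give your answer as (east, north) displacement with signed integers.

Answer: A is at (east=-4, north=11) relative to F.

Derivation:
Place F at the origin (east=0, north=0).
  E is 6 units north of F: delta (east=+0, north=+6); E at (east=0, north=6).
  D is 1 unit east of E: delta (east=+1, north=+0); D at (east=1, north=6).
  C is 2 units southeast of D: delta (east=+2, north=-2); C at (east=3, north=4).
  B is 2 units northwest of C: delta (east=-2, north=+2); B at (east=1, north=6).
  A is 5 units northwest of B: delta (east=-5, north=+5); A at (east=-4, north=11).
Therefore A relative to F: (east=-4, north=11).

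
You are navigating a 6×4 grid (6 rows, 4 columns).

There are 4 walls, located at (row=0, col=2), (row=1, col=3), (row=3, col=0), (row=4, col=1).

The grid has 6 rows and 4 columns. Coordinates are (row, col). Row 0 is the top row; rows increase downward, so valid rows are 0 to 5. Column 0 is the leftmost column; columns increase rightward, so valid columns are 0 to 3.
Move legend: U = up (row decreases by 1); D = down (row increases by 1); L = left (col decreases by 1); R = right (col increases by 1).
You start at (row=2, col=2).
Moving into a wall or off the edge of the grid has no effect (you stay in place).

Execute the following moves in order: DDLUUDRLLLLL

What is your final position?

Answer: Final position: (row=3, col=1)

Derivation:
Start: (row=2, col=2)
  D (down): (row=2, col=2) -> (row=3, col=2)
  D (down): (row=3, col=2) -> (row=4, col=2)
  L (left): blocked, stay at (row=4, col=2)
  U (up): (row=4, col=2) -> (row=3, col=2)
  U (up): (row=3, col=2) -> (row=2, col=2)
  D (down): (row=2, col=2) -> (row=3, col=2)
  R (right): (row=3, col=2) -> (row=3, col=3)
  L (left): (row=3, col=3) -> (row=3, col=2)
  L (left): (row=3, col=2) -> (row=3, col=1)
  [×3]L (left): blocked, stay at (row=3, col=1)
Final: (row=3, col=1)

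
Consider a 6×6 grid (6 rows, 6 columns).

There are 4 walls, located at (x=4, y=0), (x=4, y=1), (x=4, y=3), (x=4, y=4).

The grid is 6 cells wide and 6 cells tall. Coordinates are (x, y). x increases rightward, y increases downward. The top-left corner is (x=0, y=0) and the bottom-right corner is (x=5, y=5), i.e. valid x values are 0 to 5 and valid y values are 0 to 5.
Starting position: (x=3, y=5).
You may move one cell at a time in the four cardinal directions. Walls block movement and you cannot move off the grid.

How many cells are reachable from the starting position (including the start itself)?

BFS flood-fill from (x=3, y=5):
  Distance 0: (x=3, y=5)
  Distance 1: (x=3, y=4), (x=2, y=5), (x=4, y=5)
  Distance 2: (x=3, y=3), (x=2, y=4), (x=1, y=5), (x=5, y=5)
  Distance 3: (x=3, y=2), (x=2, y=3), (x=1, y=4), (x=5, y=4), (x=0, y=5)
  Distance 4: (x=3, y=1), (x=2, y=2), (x=4, y=2), (x=1, y=3), (x=5, y=3), (x=0, y=4)
  Distance 5: (x=3, y=0), (x=2, y=1), (x=1, y=2), (x=5, y=2), (x=0, y=3)
  Distance 6: (x=2, y=0), (x=1, y=1), (x=5, y=1), (x=0, y=2)
  Distance 7: (x=1, y=0), (x=5, y=0), (x=0, y=1)
  Distance 8: (x=0, y=0)
Total reachable: 32 (grid has 32 open cells total)

Answer: Reachable cells: 32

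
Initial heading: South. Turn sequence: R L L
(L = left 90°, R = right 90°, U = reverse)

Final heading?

Start: South
  R (right (90° clockwise)) -> West
  L (left (90° counter-clockwise)) -> South
  L (left (90° counter-clockwise)) -> East
Final: East

Answer: Final heading: East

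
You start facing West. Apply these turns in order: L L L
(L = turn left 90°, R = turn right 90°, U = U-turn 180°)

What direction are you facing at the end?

Answer: Final heading: North

Derivation:
Start: West
  L (left (90° counter-clockwise)) -> South
  L (left (90° counter-clockwise)) -> East
  L (left (90° counter-clockwise)) -> North
Final: North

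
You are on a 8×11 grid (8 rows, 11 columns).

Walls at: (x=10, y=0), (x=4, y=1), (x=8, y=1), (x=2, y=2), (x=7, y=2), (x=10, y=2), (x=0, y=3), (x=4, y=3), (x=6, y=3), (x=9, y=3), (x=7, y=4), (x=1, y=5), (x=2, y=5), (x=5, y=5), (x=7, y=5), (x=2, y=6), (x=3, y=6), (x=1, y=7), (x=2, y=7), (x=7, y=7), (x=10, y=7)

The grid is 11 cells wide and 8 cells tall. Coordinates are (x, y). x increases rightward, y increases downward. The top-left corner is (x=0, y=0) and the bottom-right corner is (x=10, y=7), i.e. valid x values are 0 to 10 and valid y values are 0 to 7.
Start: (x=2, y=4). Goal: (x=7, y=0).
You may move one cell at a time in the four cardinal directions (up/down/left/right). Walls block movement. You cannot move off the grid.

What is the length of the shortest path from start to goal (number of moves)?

Answer: Shortest path length: 9

Derivation:
BFS from (x=2, y=4) until reaching (x=7, y=0):
  Distance 0: (x=2, y=4)
  Distance 1: (x=2, y=3), (x=1, y=4), (x=3, y=4)
  Distance 2: (x=1, y=3), (x=3, y=3), (x=0, y=4), (x=4, y=4), (x=3, y=5)
  Distance 3: (x=1, y=2), (x=3, y=2), (x=5, y=4), (x=0, y=5), (x=4, y=5)
  Distance 4: (x=1, y=1), (x=3, y=1), (x=0, y=2), (x=4, y=2), (x=5, y=3), (x=6, y=4), (x=0, y=6), (x=4, y=6)
  Distance 5: (x=1, y=0), (x=3, y=0), (x=0, y=1), (x=2, y=1), (x=5, y=2), (x=6, y=5), (x=1, y=6), (x=5, y=6), (x=0, y=7), (x=4, y=7)
  Distance 6: (x=0, y=0), (x=2, y=0), (x=4, y=0), (x=5, y=1), (x=6, y=2), (x=6, y=6), (x=3, y=7), (x=5, y=7)
  Distance 7: (x=5, y=0), (x=6, y=1), (x=7, y=6), (x=6, y=7)
  Distance 8: (x=6, y=0), (x=7, y=1), (x=8, y=6)
  Distance 9: (x=7, y=0), (x=8, y=5), (x=9, y=6), (x=8, y=7)  <- goal reached here
One shortest path (9 moves): (x=2, y=4) -> (x=3, y=4) -> (x=4, y=4) -> (x=5, y=4) -> (x=5, y=3) -> (x=5, y=2) -> (x=6, y=2) -> (x=6, y=1) -> (x=7, y=1) -> (x=7, y=0)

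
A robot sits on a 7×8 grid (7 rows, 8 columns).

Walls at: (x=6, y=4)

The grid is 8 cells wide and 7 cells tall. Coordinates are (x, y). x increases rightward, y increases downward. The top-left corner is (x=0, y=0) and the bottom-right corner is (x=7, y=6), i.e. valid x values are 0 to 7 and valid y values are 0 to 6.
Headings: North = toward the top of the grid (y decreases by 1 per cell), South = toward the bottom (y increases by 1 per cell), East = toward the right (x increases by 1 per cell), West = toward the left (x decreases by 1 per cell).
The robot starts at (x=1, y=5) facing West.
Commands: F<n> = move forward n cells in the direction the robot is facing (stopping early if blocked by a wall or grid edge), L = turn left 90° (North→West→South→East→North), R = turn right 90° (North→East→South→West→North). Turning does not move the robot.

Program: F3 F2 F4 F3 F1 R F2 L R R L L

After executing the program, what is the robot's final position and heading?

Start: (x=1, y=5), facing West
  F3: move forward 1/3 (blocked), now at (x=0, y=5)
  F2: move forward 0/2 (blocked), now at (x=0, y=5)
  F4: move forward 0/4 (blocked), now at (x=0, y=5)
  F3: move forward 0/3 (blocked), now at (x=0, y=5)
  F1: move forward 0/1 (blocked), now at (x=0, y=5)
  R: turn right, now facing North
  F2: move forward 2, now at (x=0, y=3)
  L: turn left, now facing West
  R: turn right, now facing North
  R: turn right, now facing East
  L: turn left, now facing North
  L: turn left, now facing West
Final: (x=0, y=3), facing West

Answer: Final position: (x=0, y=3), facing West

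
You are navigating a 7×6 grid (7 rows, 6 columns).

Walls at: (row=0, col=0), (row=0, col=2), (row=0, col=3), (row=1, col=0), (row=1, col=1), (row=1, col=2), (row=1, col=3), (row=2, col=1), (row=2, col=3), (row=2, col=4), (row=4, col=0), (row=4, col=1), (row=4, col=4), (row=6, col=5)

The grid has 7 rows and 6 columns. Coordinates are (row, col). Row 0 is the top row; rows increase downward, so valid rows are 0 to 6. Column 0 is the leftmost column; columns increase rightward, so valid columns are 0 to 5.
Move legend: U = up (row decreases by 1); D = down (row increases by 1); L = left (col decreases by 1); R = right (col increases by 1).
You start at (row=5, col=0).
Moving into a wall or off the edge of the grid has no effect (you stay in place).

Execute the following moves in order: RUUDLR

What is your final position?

Answer: Final position: (row=6, col=1)

Derivation:
Start: (row=5, col=0)
  R (right): (row=5, col=0) -> (row=5, col=1)
  U (up): blocked, stay at (row=5, col=1)
  U (up): blocked, stay at (row=5, col=1)
  D (down): (row=5, col=1) -> (row=6, col=1)
  L (left): (row=6, col=1) -> (row=6, col=0)
  R (right): (row=6, col=0) -> (row=6, col=1)
Final: (row=6, col=1)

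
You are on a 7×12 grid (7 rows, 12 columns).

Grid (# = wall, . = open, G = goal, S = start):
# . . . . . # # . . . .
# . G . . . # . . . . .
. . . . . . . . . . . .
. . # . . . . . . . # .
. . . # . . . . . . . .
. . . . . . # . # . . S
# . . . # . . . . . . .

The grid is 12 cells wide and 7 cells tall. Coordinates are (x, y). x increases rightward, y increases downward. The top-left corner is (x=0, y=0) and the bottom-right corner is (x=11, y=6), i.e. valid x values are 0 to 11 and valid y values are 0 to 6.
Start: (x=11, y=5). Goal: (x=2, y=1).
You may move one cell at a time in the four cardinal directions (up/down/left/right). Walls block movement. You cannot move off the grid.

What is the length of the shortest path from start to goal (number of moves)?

Answer: Shortest path length: 13

Derivation:
BFS from (x=11, y=5) until reaching (x=2, y=1):
  Distance 0: (x=11, y=5)
  Distance 1: (x=11, y=4), (x=10, y=5), (x=11, y=6)
  Distance 2: (x=11, y=3), (x=10, y=4), (x=9, y=5), (x=10, y=6)
  Distance 3: (x=11, y=2), (x=9, y=4), (x=9, y=6)
  Distance 4: (x=11, y=1), (x=10, y=2), (x=9, y=3), (x=8, y=4), (x=8, y=6)
  Distance 5: (x=11, y=0), (x=10, y=1), (x=9, y=2), (x=8, y=3), (x=7, y=4), (x=7, y=6)
  Distance 6: (x=10, y=0), (x=9, y=1), (x=8, y=2), (x=7, y=3), (x=6, y=4), (x=7, y=5), (x=6, y=6)
  Distance 7: (x=9, y=0), (x=8, y=1), (x=7, y=2), (x=6, y=3), (x=5, y=4), (x=5, y=6)
  Distance 8: (x=8, y=0), (x=7, y=1), (x=6, y=2), (x=5, y=3), (x=4, y=4), (x=5, y=5)
  Distance 9: (x=5, y=2), (x=4, y=3), (x=4, y=5)
  Distance 10: (x=5, y=1), (x=4, y=2), (x=3, y=3), (x=3, y=5)
  Distance 11: (x=5, y=0), (x=4, y=1), (x=3, y=2), (x=2, y=5), (x=3, y=6)
  Distance 12: (x=4, y=0), (x=3, y=1), (x=2, y=2), (x=2, y=4), (x=1, y=5), (x=2, y=6)
  Distance 13: (x=3, y=0), (x=2, y=1), (x=1, y=2), (x=1, y=4), (x=0, y=5), (x=1, y=6)  <- goal reached here
One shortest path (13 moves): (x=11, y=5) -> (x=10, y=5) -> (x=9, y=5) -> (x=9, y=4) -> (x=8, y=4) -> (x=7, y=4) -> (x=6, y=4) -> (x=5, y=4) -> (x=4, y=4) -> (x=4, y=3) -> (x=3, y=3) -> (x=3, y=2) -> (x=2, y=2) -> (x=2, y=1)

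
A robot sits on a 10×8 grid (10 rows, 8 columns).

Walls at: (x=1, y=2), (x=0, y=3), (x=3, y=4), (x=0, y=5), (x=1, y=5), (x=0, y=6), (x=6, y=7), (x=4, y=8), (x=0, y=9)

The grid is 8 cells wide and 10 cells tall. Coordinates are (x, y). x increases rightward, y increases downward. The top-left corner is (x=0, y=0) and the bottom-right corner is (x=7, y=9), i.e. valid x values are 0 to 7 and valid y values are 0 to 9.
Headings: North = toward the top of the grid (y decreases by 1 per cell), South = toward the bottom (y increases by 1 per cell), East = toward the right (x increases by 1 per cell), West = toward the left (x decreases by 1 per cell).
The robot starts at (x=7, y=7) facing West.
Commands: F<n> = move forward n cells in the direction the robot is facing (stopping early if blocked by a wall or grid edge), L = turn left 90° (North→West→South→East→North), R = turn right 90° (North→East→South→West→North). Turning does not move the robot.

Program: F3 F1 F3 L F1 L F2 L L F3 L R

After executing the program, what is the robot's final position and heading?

Answer: Final position: (x=5, y=8), facing West

Derivation:
Start: (x=7, y=7), facing West
  F3: move forward 0/3 (blocked), now at (x=7, y=7)
  F1: move forward 0/1 (blocked), now at (x=7, y=7)
  F3: move forward 0/3 (blocked), now at (x=7, y=7)
  L: turn left, now facing South
  F1: move forward 1, now at (x=7, y=8)
  L: turn left, now facing East
  F2: move forward 0/2 (blocked), now at (x=7, y=8)
  L: turn left, now facing North
  L: turn left, now facing West
  F3: move forward 2/3 (blocked), now at (x=5, y=8)
  L: turn left, now facing South
  R: turn right, now facing West
Final: (x=5, y=8), facing West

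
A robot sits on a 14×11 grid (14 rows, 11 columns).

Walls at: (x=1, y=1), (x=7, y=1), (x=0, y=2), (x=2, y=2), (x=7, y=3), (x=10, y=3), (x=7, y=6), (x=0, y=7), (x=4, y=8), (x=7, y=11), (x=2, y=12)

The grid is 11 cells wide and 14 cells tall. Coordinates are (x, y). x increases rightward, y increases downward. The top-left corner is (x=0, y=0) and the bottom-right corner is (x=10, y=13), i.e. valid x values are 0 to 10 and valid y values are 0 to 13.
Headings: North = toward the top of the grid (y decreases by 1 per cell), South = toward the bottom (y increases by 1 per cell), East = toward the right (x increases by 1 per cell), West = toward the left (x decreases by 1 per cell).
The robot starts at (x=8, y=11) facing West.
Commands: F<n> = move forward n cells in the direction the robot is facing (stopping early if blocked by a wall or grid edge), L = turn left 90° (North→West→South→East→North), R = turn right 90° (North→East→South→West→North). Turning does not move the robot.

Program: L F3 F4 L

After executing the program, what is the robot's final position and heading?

Answer: Final position: (x=8, y=13), facing East

Derivation:
Start: (x=8, y=11), facing West
  L: turn left, now facing South
  F3: move forward 2/3 (blocked), now at (x=8, y=13)
  F4: move forward 0/4 (blocked), now at (x=8, y=13)
  L: turn left, now facing East
Final: (x=8, y=13), facing East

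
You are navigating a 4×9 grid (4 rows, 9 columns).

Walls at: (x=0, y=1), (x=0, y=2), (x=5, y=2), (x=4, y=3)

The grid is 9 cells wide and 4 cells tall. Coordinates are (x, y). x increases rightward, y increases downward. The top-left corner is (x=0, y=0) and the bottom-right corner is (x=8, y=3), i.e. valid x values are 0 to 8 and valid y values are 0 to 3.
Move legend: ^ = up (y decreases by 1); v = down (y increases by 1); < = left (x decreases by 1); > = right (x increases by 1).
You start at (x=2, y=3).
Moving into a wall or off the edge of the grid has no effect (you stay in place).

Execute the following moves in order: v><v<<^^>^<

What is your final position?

Answer: Final position: (x=1, y=2)

Derivation:
Start: (x=2, y=3)
  v (down): blocked, stay at (x=2, y=3)
  > (right): (x=2, y=3) -> (x=3, y=3)
  < (left): (x=3, y=3) -> (x=2, y=3)
  v (down): blocked, stay at (x=2, y=3)
  < (left): (x=2, y=3) -> (x=1, y=3)
  < (left): (x=1, y=3) -> (x=0, y=3)
  ^ (up): blocked, stay at (x=0, y=3)
  ^ (up): blocked, stay at (x=0, y=3)
  > (right): (x=0, y=3) -> (x=1, y=3)
  ^ (up): (x=1, y=3) -> (x=1, y=2)
  < (left): blocked, stay at (x=1, y=2)
Final: (x=1, y=2)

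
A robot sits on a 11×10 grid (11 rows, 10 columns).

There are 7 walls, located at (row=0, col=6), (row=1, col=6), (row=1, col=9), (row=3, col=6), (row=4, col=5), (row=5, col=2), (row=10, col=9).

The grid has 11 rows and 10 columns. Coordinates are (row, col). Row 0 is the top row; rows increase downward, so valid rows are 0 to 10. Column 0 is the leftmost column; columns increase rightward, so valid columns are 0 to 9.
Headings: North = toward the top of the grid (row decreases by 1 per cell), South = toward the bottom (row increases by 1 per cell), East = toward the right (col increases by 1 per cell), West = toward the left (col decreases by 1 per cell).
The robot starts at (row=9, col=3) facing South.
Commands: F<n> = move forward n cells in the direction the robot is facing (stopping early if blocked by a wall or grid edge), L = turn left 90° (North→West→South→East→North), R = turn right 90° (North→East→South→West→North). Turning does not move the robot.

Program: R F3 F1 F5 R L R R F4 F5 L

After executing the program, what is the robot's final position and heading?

Start: (row=9, col=3), facing South
  R: turn right, now facing West
  F3: move forward 3, now at (row=9, col=0)
  F1: move forward 0/1 (blocked), now at (row=9, col=0)
  F5: move forward 0/5 (blocked), now at (row=9, col=0)
  R: turn right, now facing North
  L: turn left, now facing West
  R: turn right, now facing North
  R: turn right, now facing East
  F4: move forward 4, now at (row=9, col=4)
  F5: move forward 5, now at (row=9, col=9)
  L: turn left, now facing North
Final: (row=9, col=9), facing North

Answer: Final position: (row=9, col=9), facing North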